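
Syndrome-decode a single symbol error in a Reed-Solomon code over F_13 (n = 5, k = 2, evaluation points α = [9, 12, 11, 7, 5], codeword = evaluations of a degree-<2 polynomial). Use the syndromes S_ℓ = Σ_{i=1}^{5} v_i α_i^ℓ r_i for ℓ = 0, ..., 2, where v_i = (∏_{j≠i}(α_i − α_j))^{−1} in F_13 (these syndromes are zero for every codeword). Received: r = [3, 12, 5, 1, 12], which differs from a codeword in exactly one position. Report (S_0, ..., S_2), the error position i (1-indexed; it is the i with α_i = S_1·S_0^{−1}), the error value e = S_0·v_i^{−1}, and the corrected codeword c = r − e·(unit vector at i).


S = (6, 7, 6), error at position 2, error magnitude e = 6, c = [3, 6, 5, 1, 12].

Step 1: column multipliers v_i = (∏_{j≠i}(α_i − α_j))^{−1} mod 13.
  i = 1 (α = 9): (9−12)(9−11)(9−7)(9−5) = (−3)·(−2)·2·4 = 48 ≡ 9, so v_1 = 9^{−1} = 3 (mod 13).
  i = 2 (α = 12): (12−9)(12−11)(12−7)(12−5) = 3·1·5·7 = 105 ≡ 1, so v_2 = 1^{−1} = 1 (mod 13).
  i = 3 (α = 11): (11−9)(11−12)(11−7)(11−5) = 2·(−1)·4·6 = −48 ≡ 4, so v_3 = 4^{−1} = 10 (mod 13).
  i = 4 (α = 7): (7−9)(7−12)(7−11)(7−5) = (−2)·(−5)·(−4)·2 = −80 ≡ 11, so v_4 = 11^{−1} = 6 (mod 13).
  i = 5 (α = 5): (5−9)(5−12)(5−11)(5−7) = (−4)·(−7)·(−6)·(−2) = 336 ≡ 11, so v_5 = 11^{−1} = 6 (mod 13).
  v = [3, 1, 10, 6, 6].
Step 2: syndromes of r = [3, 12, 5, 1, 12] (all sums mod 13).
  S_0 = Σ v_i r_i = 3·3 + 1·12 + 10·5 + 6·1 + 6·12 = 149 ≡ 6.
  S_1 = Σ v_i α_i r_i = 3·9·3 + 1·12·12 + 10·11·5 + 6·7·1 + 6·5·12 = 1177 ≡ 7.
  α_i^2 mod 13 = [3, 1, 4, 10, 12].
  S_2 = Σ v_i α_i^2 r_i = 3·3·3 + 1·1·12 + 10·4·5 + 6·10·1 + 6·12·12 = 1163 ≡ 6.
  S = (6, 7, 6) ≠ 0, so r is not a codeword (an error is present).
Step 3: locate the error. For a single error e at position i, S_ℓ = v_i·e·α_i^ℓ, so α_err = S_1/S_0.
  S_0^{−1} = 6^{−1} = 11 (mod 13), so α_err = 7·11 = 77 ≡ 12 = α_2. Error position i = 2.
  Consistency check: S_2/S_1 = 6·2 = 12 ≡ 12 = α_err ✓ (single-error assumption holds).
Step 4: error magnitude e = S_0/v_2 = S_0·∏_{j≠2}(α_2 − α_j) = 6·1 = 6 ≡ 6 (mod 13).
Step 5: correct position 2: c_2 = r_2 − e = 12 − 6 ≡ 6 (mod 13). Hence c = [3, 6, 5, 1, 12].
  Check: interpolating c through the α_i gives m(x) = 7 + 1·x (degree < 2) with m(α_i) = c_i for every i, so c is indeed a codeword.


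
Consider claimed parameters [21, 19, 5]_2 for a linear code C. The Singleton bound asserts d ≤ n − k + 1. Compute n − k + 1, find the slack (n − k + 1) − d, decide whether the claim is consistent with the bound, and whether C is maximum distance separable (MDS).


Singleton RHS = n − k + 1 = 3, slack = -2, bound violated (no such code; not MDS).

Singleton bound: d ≤ n − k + 1.
Here n = 21, k = 19, so n − k + 1 = 3.
Given d = 5, check d ≤ 3: NO.
Slack = (n − k + 1) − d = -2.
The slack is negative: d = 5 exceeds n − k + 1 = 3 by 2, so the Singleton bound is violated and no linear [21, 19, 5]_2 code can exist. In particular it is not MDS (MDS requires d = n − k + 1 exactly).
Description: the claimed parameters are [21, 19, 5]_2; such a code would be impossible (violates the Singleton bound).


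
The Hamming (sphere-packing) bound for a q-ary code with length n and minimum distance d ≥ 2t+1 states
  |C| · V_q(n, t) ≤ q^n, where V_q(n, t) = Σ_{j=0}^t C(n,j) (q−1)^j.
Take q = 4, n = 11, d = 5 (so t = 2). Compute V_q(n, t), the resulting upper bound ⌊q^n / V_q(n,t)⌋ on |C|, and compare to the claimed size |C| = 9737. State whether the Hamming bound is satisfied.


V_q(n, t) = 529, q^n = 4194304, Hamming bound = 7928, |C| = 9737 > bound (violated).

Step 1: Compute V_q(n, t) = Σ_{j=0}^2 C(n, j) (q−1)^j.
  j = 0: C(11,0)·(3)^0 = 1·1 = 1.
  j = 1: C(11,1)·(3)^1 = 11·3 = 33.
  j = 2: C(11,2)·(3)^2 = 55·9 = 495.
  V_q(n, t) = 1 + 33 + 495 = 529.
Step 2: q^n = 4^11 = 4194304.
Step 3: Hamming bound ⌊q^n / V_q(n,t)⌋ = ⌊4194304/529⌋ = 7928.
Step 4: Compare |C| = 9737 to 7928: violated.
The claimed |C| lies above the Hamming bound, so no 4-ary code of length 11 with d ≥ 5 can have 9737 codewords.


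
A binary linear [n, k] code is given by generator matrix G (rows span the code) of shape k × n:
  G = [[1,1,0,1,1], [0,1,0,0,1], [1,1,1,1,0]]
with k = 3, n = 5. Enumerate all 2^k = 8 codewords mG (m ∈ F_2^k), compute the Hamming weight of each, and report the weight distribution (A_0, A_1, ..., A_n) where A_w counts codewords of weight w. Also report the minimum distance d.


Weight distribution: A_0 = 1, A_2 = 4, A_4 = 3. Minimum distance d = 2.

Enumerate all 2^3 = 8 messages m ∈ F_2^3.
For each, compute codeword c = mG in F_2^5, then tally its weight.
  m = 000 → c = 00000, weight = 0.
  m = 100 → c = 11011, weight = 4.
  m = 010 → c = 01001, weight = 2.
  m = 110 → c = 10010, weight = 2.
  m = 001 → c = 11110, weight = 4.
  m = 101 → c = 00101, weight = 2.
  m = 011 → c = 10111, weight = 4.
  m = 111 → c = 01100, weight = 2.
Tally weights:
  weight 0: 1 codewords.
  weight 2: 4 codewords.
  weight 4: 3 codewords.
Minimum distance d = smallest w > 0 with A_w > 0 = 2.
Sanity: Σ A_w = 8 = 2^3 = 8 ✓.


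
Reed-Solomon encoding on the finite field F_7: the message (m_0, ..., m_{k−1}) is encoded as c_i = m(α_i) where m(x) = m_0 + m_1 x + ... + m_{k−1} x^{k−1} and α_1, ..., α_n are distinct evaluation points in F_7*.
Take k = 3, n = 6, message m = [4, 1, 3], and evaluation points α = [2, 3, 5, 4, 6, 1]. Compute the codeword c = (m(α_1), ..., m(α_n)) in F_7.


c = [4, 6, 0, 0, 6, 1]

Message polynomial: m(x) = 4 + 1·x + 3·x^2 (mod 7).
For each evaluation point α_i, compute m(α_i) mod 7:
  α_1 = 2: Horner steps 3 → 0 → 4, so m(2) = 4.
  α_2 = 3: Horner steps 3 → 3 → 6, so m(3) = 6.
  α_3 = 5: Horner steps 3 → 2 → 0, so m(5) = 0.
  α_4 = 4: Horner steps 3 → 6 → 0, so m(4) = 0.
  α_5 = 6: Horner steps 3 → 5 → 6, so m(6) = 6.
  α_6 = 1: Horner steps 3 → 4 → 1, so m(1) = 1.
Codeword c = [4, 6, 0, 0, 6, 1] ∈ F_7^6.


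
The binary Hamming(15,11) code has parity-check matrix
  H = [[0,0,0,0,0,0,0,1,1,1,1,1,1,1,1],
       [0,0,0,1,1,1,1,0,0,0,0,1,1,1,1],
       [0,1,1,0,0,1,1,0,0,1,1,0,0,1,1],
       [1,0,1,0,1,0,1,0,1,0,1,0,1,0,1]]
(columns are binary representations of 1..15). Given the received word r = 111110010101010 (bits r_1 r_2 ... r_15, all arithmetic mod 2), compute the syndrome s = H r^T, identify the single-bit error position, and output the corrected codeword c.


s = (0, 0, 0, 1)^T, error position = 1, corrected codeword c = 011110010101010

Compute s = H r^T mod 2 one row at a time:
  s_1 = 1 + 0 + 1 + 0 + 1 + 0 + 1 + 0 = 4 ≡ 0 (mod 2).
  s_2 = 1 + 1 + 0 + 0 + 1 + 0 + 1 + 0 = 4 ≡ 0 (mod 2).
  s_3 = 1 + 1 + 0 + 0 + 1 + 0 + 1 + 0 = 4 ≡ 0 (mod 2).
  s_4 = 1 + 1 + 1 + 0 + 0 + 0 + 0 + 0 = 3 ≡ 1 (mod 2).
s = (0, 0, 0, 1)^T — this equals column 1 of H (binary 0001), so error is at position 1.
Correct: flip bit 1 of r = 111110010101010 to get c = 011110010101010.


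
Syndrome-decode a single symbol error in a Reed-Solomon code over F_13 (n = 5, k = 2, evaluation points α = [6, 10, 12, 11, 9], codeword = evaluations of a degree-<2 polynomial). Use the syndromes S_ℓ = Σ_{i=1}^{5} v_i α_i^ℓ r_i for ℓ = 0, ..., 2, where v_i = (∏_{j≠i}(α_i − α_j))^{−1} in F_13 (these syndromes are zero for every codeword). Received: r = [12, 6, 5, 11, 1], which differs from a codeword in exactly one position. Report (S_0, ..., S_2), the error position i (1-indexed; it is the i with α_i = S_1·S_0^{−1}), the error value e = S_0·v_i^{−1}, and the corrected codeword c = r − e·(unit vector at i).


S = (8, 5, 8), error at position 3, error magnitude e = 2, c = [12, 6, 3, 11, 1].

Step 1: column multipliers v_i = (∏_{j≠i}(α_i − α_j))^{−1} mod 13.
  i = 1 (α = 6): (6−10)(6−12)(6−11)(6−9) = (−4)·(−6)·(−5)·(−3) = 360 ≡ 9, so v_1 = 9^{−1} = 3 (mod 13).
  i = 2 (α = 10): (10−6)(10−12)(10−11)(10−9) = 4·(−2)·(−1)·1 = 8 ≡ 8, so v_2 = 8^{−1} = 5 (mod 13).
  i = 3 (α = 12): (12−6)(12−10)(12−11)(12−9) = 6·2·1·3 = 36 ≡ 10, so v_3 = 10^{−1} = 4 (mod 13).
  i = 4 (α = 11): (11−6)(11−10)(11−12)(11−9) = 5·1·(−1)·2 = −10 ≡ 3, so v_4 = 3^{−1} = 9 (mod 13).
  i = 5 (α = 9): (9−6)(9−10)(9−12)(9−11) = 3·(−1)·(−3)·(−2) = −18 ≡ 8, so v_5 = 8^{−1} = 5 (mod 13).
  v = [3, 5, 4, 9, 5].
Step 2: syndromes of r = [12, 6, 5, 11, 1] (all sums mod 13).
  S_0 = Σ v_i r_i = 3·12 + 5·6 + 4·5 + 9·11 + 5·1 = 190 ≡ 8.
  S_1 = Σ v_i α_i r_i = 3·6·12 + 5·10·6 + 4·12·5 + 9·11·11 + 5·9·1 = 1890 ≡ 5.
  α_i^2 mod 13 = [10, 9, 1, 4, 3].
  S_2 = Σ v_i α_i^2 r_i = 3·10·12 + 5·9·6 + 4·1·5 + 9·4·11 + 5·3·1 = 1061 ≡ 8.
  S = (8, 5, 8) ≠ 0, so r is not a codeword (an error is present).
Step 3: locate the error. For a single error e at position i, S_ℓ = v_i·e·α_i^ℓ, so α_err = S_1/S_0.
  S_0^{−1} = 8^{−1} = 5 (mod 13), so α_err = 5·5 = 25 ≡ 12 = α_3. Error position i = 3.
  Consistency check: S_2/S_1 = 8·8 = 64 ≡ 12 = α_err ✓ (single-error assumption holds).
Step 4: error magnitude e = S_0/v_3 = S_0·∏_{j≠3}(α_3 − α_j) = 8·10 = 80 ≡ 2 (mod 13).
Step 5: correct position 3: c_3 = r_3 − e = 5 − 2 ≡ 3 (mod 13). Hence c = [12, 6, 3, 11, 1].
  Check: interpolating c through the α_i gives m(x) = 8 + 5·x (degree < 2) with m(α_i) = c_i for every i, so c is indeed a codeword.


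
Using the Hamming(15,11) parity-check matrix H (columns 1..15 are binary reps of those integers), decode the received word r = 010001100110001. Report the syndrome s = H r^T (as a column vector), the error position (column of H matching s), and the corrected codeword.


s = (1, 1, 0, 1)^T, error position = 13, corrected codeword c = 010001100110101

Compute s = H r^T mod 2 one row at a time:
  s_1 = 0 + 0 + 1 + 1 + 0 + 0 + 0 + 1 = 3 ≡ 1 (mod 2).
  s_2 = 0 + 0 + 1 + 1 + 0 + 0 + 0 + 1 = 3 ≡ 1 (mod 2).
  s_3 = 1 + 0 + 1 + 1 + 1 + 1 + 0 + 1 = 6 ≡ 0 (mod 2).
  s_4 = 0 + 0 + 0 + 1 + 0 + 1 + 0 + 1 = 3 ≡ 1 (mod 2).
s = (1, 1, 0, 1)^T — this equals column 13 of H (binary 1101), so error is at position 13.
Correct: flip bit 13 of r = 010001100110001 to get c = 010001100110101.


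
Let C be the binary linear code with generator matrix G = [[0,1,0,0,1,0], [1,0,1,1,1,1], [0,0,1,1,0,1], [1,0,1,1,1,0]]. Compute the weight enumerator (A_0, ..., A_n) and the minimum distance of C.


Weight distribution: A_0 = 1, A_1 = 1, A_2 = 4, A_3 = 4, A_4 = 3, A_5 = 3. Minimum distance d = 1.

Enumerate all 2^4 = 16 messages m ∈ F_2^4.
For each, compute codeword c = mG in F_2^6, then tally its weight.
  m = 0000 → c = 000000, weight = 0.
  m = 1000 → c = 010010, weight = 2.
  m = 0100 → c = 101111, weight = 5.
  m = 1100 → c = 111101, weight = 5.
  m = 0010 → c = 001101, weight = 3.
  m = 1010 → c = 011111, weight = 5.
  m = 0110 → c = 100010, weight = 2.
  m = 1110 → c = 110000, weight = 2.
  m = 0001 → c = 101110, weight = 4.
  m = 1001 → c = 111100, weight = 4.
  m = 0101 → c = 000001, weight = 1.
  m = 1101 → c = 010011, weight = 3.
  m = 0011 → c = 100011, weight = 3.
  m = 1011 → c = 110001, weight = 3.
  m = 0111 → c = 001100, weight = 2.
  m = 1111 → c = 011110, weight = 4.
Tally weights:
  weight 0: 1 codewords.
  weight 1: 1 codewords.
  weight 2: 4 codewords.
  weight 3: 4 codewords.
  weight 4: 3 codewords.
  weight 5: 3 codewords.
Minimum distance d = smallest w > 0 with A_w > 0 = 1.
Sanity: Σ A_w = 16 = 2^4 = 16 ✓.


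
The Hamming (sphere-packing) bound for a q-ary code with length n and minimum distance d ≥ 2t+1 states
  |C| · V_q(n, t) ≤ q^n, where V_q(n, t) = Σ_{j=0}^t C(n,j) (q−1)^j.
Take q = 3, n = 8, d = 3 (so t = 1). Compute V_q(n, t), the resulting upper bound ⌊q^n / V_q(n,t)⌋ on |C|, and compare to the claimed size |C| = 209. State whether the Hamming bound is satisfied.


V_q(n, t) = 17, q^n = 6561, Hamming bound = 385, |C| = 209 ≤ bound (satisfied).

Step 1: Compute V_q(n, t) = Σ_{j=0}^1 C(n, j) (q−1)^j.
  j = 0: C(8,0)·(2)^0 = 1·1 = 1.
  j = 1: C(8,1)·(2)^1 = 8·2 = 16.
  V_q(n, t) = 1 + 16 = 17.
Step 2: q^n = 3^8 = 6561.
Step 3: Hamming bound ⌊q^n / V_q(n,t)⌋ = ⌊6561/17⌋ = 385.
Step 4: Compare |C| = 209 to 385: satisfied.
The claimed |C| lies below the Hamming bound.


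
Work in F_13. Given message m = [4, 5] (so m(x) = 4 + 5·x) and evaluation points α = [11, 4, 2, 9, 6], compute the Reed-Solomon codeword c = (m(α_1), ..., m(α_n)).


c = [7, 11, 1, 10, 8]

Message polynomial: m(x) = 4 + 5·x (mod 13).
For each evaluation point α_i, compute m(α_i) mod 13:
  α_1 = 11: Horner steps 5 → 7, so m(11) = 7.
  α_2 = 4: Horner steps 5 → 11, so m(4) = 11.
  α_3 = 2: Horner steps 5 → 1, so m(2) = 1.
  α_4 = 9: Horner steps 5 → 10, so m(9) = 10.
  α_5 = 6: Horner steps 5 → 8, so m(6) = 8.
Codeword c = [7, 11, 1, 10, 8] ∈ F_13^5.


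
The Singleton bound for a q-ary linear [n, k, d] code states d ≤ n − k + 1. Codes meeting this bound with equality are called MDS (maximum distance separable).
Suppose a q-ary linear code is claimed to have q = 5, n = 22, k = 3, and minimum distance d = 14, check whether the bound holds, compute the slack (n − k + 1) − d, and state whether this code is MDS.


Singleton RHS = n − k + 1 = 20, slack = 6, bound satisfied, not MDS.

Singleton bound: d ≤ n − k + 1.
Here n = 22, k = 3, so n − k + 1 = 20.
Given d = 14, check d ≤ 20: YES.
Slack = (n − k + 1) − d = 6.
The code is NOT MDS (slack = 6 > 0).
Description: the claimed parameters are [22, 3, 14]_5; such a code would be non-MDS.


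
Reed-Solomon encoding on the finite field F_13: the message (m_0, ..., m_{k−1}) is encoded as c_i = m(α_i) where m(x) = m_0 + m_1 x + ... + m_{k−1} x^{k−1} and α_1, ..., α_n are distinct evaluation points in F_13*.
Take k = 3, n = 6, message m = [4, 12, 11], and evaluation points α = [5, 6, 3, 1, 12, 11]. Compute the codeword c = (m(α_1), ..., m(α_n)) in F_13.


c = [1, 4, 9, 1, 3, 11]

Message polynomial: m(x) = 4 + 12·x + 11·x^2 (mod 13).
For each evaluation point α_i, compute m(α_i) mod 13:
  α_1 = 5: Horner steps 11 → 2 → 1, so m(5) = 1.
  α_2 = 6: Horner steps 11 → 0 → 4, so m(6) = 4.
  α_3 = 3: Horner steps 11 → 6 → 9, so m(3) = 9.
  α_4 = 1: Horner steps 11 → 10 → 1, so m(1) = 1.
  α_5 = 12: Horner steps 11 → 1 → 3, so m(12) = 3.
  α_6 = 11: Horner steps 11 → 3 → 11, so m(11) = 11.
Codeword c = [1, 4, 9, 1, 3, 11] ∈ F_13^6.


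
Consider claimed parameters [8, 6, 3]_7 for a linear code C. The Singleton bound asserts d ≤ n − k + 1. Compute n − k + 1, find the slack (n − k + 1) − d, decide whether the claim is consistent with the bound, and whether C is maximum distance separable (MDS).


Singleton RHS = n − k + 1 = 3, slack = 0, bound satisfied, MDS.

Singleton bound: d ≤ n − k + 1.
Here n = 8, k = 6, so n − k + 1 = 3.
Given d = 3, check d ≤ 3: YES.
Slack = (n − k + 1) − d = 0.
The code is MDS (slack = 0).
Description: the claimed parameters are [8, 6, 3]_7; such a code would be MDS (meets Singleton bound).


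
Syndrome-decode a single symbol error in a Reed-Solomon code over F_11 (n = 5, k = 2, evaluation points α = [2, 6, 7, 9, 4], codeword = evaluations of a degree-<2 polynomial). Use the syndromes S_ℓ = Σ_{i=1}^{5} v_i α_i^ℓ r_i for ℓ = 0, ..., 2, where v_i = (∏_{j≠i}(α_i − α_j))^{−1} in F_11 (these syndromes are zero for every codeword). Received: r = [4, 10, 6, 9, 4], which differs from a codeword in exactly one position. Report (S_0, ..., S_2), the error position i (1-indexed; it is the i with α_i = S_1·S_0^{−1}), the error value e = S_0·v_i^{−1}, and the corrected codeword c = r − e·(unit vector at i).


S = (5, 9, 3), error at position 5, error magnitude e = 8, c = [4, 10, 6, 9, 7].

Step 1: column multipliers v_i = (∏_{j≠i}(α_i − α_j))^{−1} mod 11.
  i = 1 (α = 2): (2−6)(2−7)(2−9)(2−4) = (−4)·(−5)·(−7)·(−2) = 280 ≡ 5, so v_1 = 5^{−1} = 9 (mod 11).
  i = 2 (α = 6): (6−2)(6−7)(6−9)(6−4) = 4·(−1)·(−3)·2 = 24 ≡ 2, so v_2 = 2^{−1} = 6 (mod 11).
  i = 3 (α = 7): (7−2)(7−6)(7−9)(7−4) = 5·1·(−2)·3 = −30 ≡ 3, so v_3 = 3^{−1} = 4 (mod 11).
  i = 4 (α = 9): (9−2)(9−6)(9−7)(9−4) = 7·3·2·5 = 210 ≡ 1, so v_4 = 1^{−1} = 1 (mod 11).
  i = 5 (α = 4): (4−2)(4−6)(4−7)(4−9) = 2·(−2)·(−3)·(−5) = −60 ≡ 6, so v_5 = 6^{−1} = 2 (mod 11).
  v = [9, 6, 4, 1, 2].
Step 2: syndromes of r = [4, 10, 6, 9, 4] (all sums mod 11).
  S_0 = Σ v_i r_i = 9·4 + 6·10 + 4·6 + 1·9 + 2·4 = 137 ≡ 5.
  S_1 = Σ v_i α_i r_i = 9·2·4 + 6·6·10 + 4·7·6 + 1·9·9 + 2·4·4 = 713 ≡ 9.
  α_i^2 mod 11 = [4, 3, 5, 4, 5].
  S_2 = Σ v_i α_i^2 r_i = 9·4·4 + 6·3·10 + 4·5·6 + 1·4·9 + 2·5·4 = 520 ≡ 3.
  S = (5, 9, 3) ≠ 0, so r is not a codeword (an error is present).
Step 3: locate the error. For a single error e at position i, S_ℓ = v_i·e·α_i^ℓ, so α_err = S_1/S_0.
  S_0^{−1} = 5^{−1} = 9 (mod 11), so α_err = 9·9 = 81 ≡ 4 = α_5. Error position i = 5.
  Consistency check: S_2/S_1 = 3·5 = 15 ≡ 4 = α_err ✓ (single-error assumption holds).
Step 4: error magnitude e = S_0/v_5 = S_0·∏_{j≠5}(α_5 − α_j) = 5·6 = 30 ≡ 8 (mod 11).
Step 5: correct position 5: c_5 = r_5 − e = 4 − 8 ≡ 7 (mod 11). Hence c = [4, 10, 6, 9, 7].
  Check: interpolating c through the α_i gives m(x) = 1 + 7·x (degree < 2) with m(α_i) = c_i for every i, so c is indeed a codeword.


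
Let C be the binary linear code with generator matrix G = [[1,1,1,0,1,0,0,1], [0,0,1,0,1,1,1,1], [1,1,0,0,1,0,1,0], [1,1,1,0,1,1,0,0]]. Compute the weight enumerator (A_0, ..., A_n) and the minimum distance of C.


Weight distribution: A_0 = 1, A_2 = 3, A_3 = 4, A_4 = 3, A_5 = 4, A_6 = 1. Minimum distance d = 2.

Enumerate all 2^4 = 16 messages m ∈ F_2^4.
For each, compute codeword c = mG in F_2^8, then tally its weight.
  m = 0000 → c = 00000000, weight = 0.
  m = 1000 → c = 11101001, weight = 5.
  m = 0100 → c = 00101111, weight = 5.
  m = 1100 → c = 11000110, weight = 4.
  m = 0010 → c = 11001010, weight = 4.
  m = 1010 → c = 00100011, weight = 3.
  m = 0110 → c = 11100101, weight = 5.
  m = 1110 → c = 00001100, weight = 2.
  m = 0001 → c = 11101100, weight = 5.
  m = 1001 → c = 00000101, weight = 2.
  m = 0101 → c = 11000011, weight = 4.
  m = 1101 → c = 00101010, weight = 3.
  m = 0011 → c = 00100110, weight = 3.
  m = 1011 → c = 11001111, weight = 6.
  m = 0111 → c = 00001001, weight = 2.
  m = 1111 → c = 11100000, weight = 3.
Tally weights:
  weight 0: 1 codewords.
  weight 2: 3 codewords.
  weight 3: 4 codewords.
  weight 4: 3 codewords.
  weight 5: 4 codewords.
  weight 6: 1 codewords.
Minimum distance d = smallest w > 0 with A_w > 0 = 2.
Sanity: Σ A_w = 16 = 2^4 = 16 ✓.


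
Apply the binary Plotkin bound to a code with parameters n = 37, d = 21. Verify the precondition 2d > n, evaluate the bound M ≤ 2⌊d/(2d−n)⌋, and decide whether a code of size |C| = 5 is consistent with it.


Plotkin bound M ≤ 8; given |C| = 5 ≤ bound (satisfied).

Check applicability: 2d = 42, n = 37.
2d − n = 5 > 0, so Plotkin applies.
Compute d/(2d−n) = 21/5 ≈ 4.2000.
⌊d/(2d−n)⌋ = 4.
Plotkin bound: M ≤ 2·4 = 8.
Given |C| = 5, check: satisfied.
This |C| is below the Plotkin bound.


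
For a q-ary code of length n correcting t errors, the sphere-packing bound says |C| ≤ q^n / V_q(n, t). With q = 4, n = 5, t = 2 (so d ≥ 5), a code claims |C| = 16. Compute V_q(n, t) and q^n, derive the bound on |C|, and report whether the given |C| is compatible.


V_q(n, t) = 106, q^n = 1024, Hamming bound = 9, |C| = 16 > bound (violated).

Step 1: Compute V_q(n, t) = Σ_{j=0}^2 C(n, j) (q−1)^j.
  j = 0: C(5,0)·(3)^0 = 1·1 = 1.
  j = 1: C(5,1)·(3)^1 = 5·3 = 15.
  j = 2: C(5,2)·(3)^2 = 10·9 = 90.
  V_q(n, t) = 1 + 15 + 90 = 106.
Step 2: q^n = 4^5 = 1024.
Step 3: Hamming bound ⌊q^n / V_q(n,t)⌋ = ⌊1024/106⌋ = 9.
Step 4: Compare |C| = 16 to 9: violated.
The claimed |C| lies above the Hamming bound, so no 4-ary code of length 5 with d ≥ 5 can have 16 codewords.


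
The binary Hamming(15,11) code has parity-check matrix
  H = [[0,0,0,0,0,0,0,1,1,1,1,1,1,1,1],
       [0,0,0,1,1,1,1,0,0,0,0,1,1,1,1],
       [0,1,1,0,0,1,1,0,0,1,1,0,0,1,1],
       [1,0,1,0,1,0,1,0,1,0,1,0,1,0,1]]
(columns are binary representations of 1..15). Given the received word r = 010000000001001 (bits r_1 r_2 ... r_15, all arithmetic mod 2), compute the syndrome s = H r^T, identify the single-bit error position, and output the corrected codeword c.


s = (0, 0, 0, 1)^T, error position = 1, corrected codeword c = 110000000001001

Compute s = H r^T mod 2 one row at a time:
  s_1 = 0 + 0 + 0 + 0 + 1 + 0 + 0 + 1 = 2 ≡ 0 (mod 2).
  s_2 = 0 + 0 + 0 + 0 + 1 + 0 + 0 + 1 = 2 ≡ 0 (mod 2).
  s_3 = 1 + 0 + 0 + 0 + 0 + 0 + 0 + 1 = 2 ≡ 0 (mod 2).
  s_4 = 0 + 0 + 0 + 0 + 0 + 0 + 0 + 1 = 1 ≡ 1 (mod 2).
s = (0, 0, 0, 1)^T — this equals column 1 of H (binary 0001), so error is at position 1.
Correct: flip bit 1 of r = 010000000001001 to get c = 110000000001001.


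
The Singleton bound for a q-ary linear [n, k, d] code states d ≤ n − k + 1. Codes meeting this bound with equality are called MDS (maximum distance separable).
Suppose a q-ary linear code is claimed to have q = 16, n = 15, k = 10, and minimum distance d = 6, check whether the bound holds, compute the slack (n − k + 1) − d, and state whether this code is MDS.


Singleton RHS = n − k + 1 = 6, slack = 0, bound satisfied, MDS.

Singleton bound: d ≤ n − k + 1.
Here n = 15, k = 10, so n − k + 1 = 6.
Given d = 6, check d ≤ 6: YES.
Slack = (n − k + 1) − d = 0.
The code is MDS (slack = 0).
Description: the claimed parameters are [15, 10, 6]_16; such a code would be MDS (meets Singleton bound).


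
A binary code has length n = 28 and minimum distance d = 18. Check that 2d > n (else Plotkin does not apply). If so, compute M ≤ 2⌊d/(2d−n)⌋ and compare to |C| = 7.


Plotkin bound M ≤ 4; given |C| = 7 > bound (violated).

Check applicability: 2d = 36, n = 28.
2d − n = 8 > 0, so Plotkin applies.
Compute d/(2d−n) = 18/8 ≈ 2.2500.
⌊d/(2d−n)⌋ = 2.
Plotkin bound: M ≤ 2·2 = 4.
Given |C| = 7, check: VIOLATED.
This |C| is above the Plotkin bound, so no binary code with n = 28, d = 18 and 7 codewords exists.


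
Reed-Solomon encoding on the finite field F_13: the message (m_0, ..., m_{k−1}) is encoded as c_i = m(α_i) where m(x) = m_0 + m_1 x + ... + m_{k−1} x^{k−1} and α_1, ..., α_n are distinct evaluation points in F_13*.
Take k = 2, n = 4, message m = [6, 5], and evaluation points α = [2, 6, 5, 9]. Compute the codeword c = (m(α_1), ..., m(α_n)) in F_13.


c = [3, 10, 5, 12]

Message polynomial: m(x) = 6 + 5·x (mod 13).
For each evaluation point α_i, compute m(α_i) mod 13:
  α_1 = 2: Horner steps 5 → 3, so m(2) = 3.
  α_2 = 6: Horner steps 5 → 10, so m(6) = 10.
  α_3 = 5: Horner steps 5 → 5, so m(5) = 5.
  α_4 = 9: Horner steps 5 → 12, so m(9) = 12.
Codeword c = [3, 10, 5, 12] ∈ F_13^4.


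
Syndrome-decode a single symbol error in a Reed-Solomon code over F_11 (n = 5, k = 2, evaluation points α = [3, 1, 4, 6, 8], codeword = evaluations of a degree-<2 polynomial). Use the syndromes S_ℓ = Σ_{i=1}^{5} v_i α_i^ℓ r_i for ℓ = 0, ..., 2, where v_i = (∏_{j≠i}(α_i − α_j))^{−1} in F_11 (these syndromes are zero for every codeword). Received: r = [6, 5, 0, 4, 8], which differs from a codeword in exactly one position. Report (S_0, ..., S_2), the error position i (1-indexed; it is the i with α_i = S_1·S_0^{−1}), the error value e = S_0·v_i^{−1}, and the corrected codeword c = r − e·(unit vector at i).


S = (10, 8, 2), error at position 1, error magnitude e = 8, c = [9, 5, 0, 4, 8].

Step 1: column multipliers v_i = (∏_{j≠i}(α_i − α_j))^{−1} mod 11.
  i = 1 (α = 3): (3−1)(3−4)(3−6)(3−8) = 2·(−1)·(−3)·(−5) = −30 ≡ 3, so v_1 = 3^{−1} = 4 (mod 11).
  i = 2 (α = 1): (1−3)(1−4)(1−6)(1−8) = (−2)·(−3)·(−5)·(−7) = 210 ≡ 1, so v_2 = 1^{−1} = 1 (mod 11).
  i = 3 (α = 4): (4−3)(4−1)(4−6)(4−8) = 1·3·(−2)·(−4) = 24 ≡ 2, so v_3 = 2^{−1} = 6 (mod 11).
  i = 4 (α = 6): (6−3)(6−1)(6−4)(6−8) = 3·5·2·(−2) = −60 ≡ 6, so v_4 = 6^{−1} = 2 (mod 11).
  i = 5 (α = 8): (8−3)(8−1)(8−4)(8−6) = 5·7·4·2 = 280 ≡ 5, so v_5 = 5^{−1} = 9 (mod 11).
  v = [4, 1, 6, 2, 9].
Step 2: syndromes of r = [6, 5, 0, 4, 8] (all sums mod 11).
  S_0 = Σ v_i r_i = 4·6 + 1·5 + 6·0 + 2·4 + 9·8 = 109 ≡ 10.
  S_1 = Σ v_i α_i r_i = 4·3·6 + 1·1·5 + 6·4·0 + 2·6·4 + 9·8·8 = 701 ≡ 8.
  α_i^2 mod 11 = [9, 1, 5, 3, 9].
  S_2 = Σ v_i α_i^2 r_i = 4·9·6 + 1·1·5 + 6·5·0 + 2·3·4 + 9·9·8 = 893 ≡ 2.
  S = (10, 8, 2) ≠ 0, so r is not a codeword (an error is present).
Step 3: locate the error. For a single error e at position i, S_ℓ = v_i·e·α_i^ℓ, so α_err = S_1/S_0.
  S_0^{−1} = 10^{−1} = 10 (mod 11), so α_err = 8·10 = 80 ≡ 3 = α_1. Error position i = 1.
  Consistency check: S_2/S_1 = 2·7 = 14 ≡ 3 = α_err ✓ (single-error assumption holds).
Step 4: error magnitude e = S_0/v_1 = S_0·∏_{j≠1}(α_1 − α_j) = 10·3 = 30 ≡ 8 (mod 11).
Step 5: correct position 1: c_1 = r_1 − e = 6 − 8 ≡ 9 (mod 11). Hence c = [9, 5, 0, 4, 8].
  Check: interpolating c through the α_i gives m(x) = 3 + 2·x (degree < 2) with m(α_i) = c_i for every i, so c is indeed a codeword.


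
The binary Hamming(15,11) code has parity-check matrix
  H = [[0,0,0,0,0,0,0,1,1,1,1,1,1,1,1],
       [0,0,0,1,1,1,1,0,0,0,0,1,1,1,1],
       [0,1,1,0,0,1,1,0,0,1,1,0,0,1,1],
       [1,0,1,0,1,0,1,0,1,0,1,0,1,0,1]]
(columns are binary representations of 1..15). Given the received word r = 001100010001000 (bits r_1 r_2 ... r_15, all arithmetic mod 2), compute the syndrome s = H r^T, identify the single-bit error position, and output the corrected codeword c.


s = (0, 0, 1, 1)^T, error position = 3, corrected codeword c = 000100010001000

Compute s = H r^T mod 2 one row at a time:
  s_1 = 1 + 0 + 0 + 0 + 1 + 0 + 0 + 0 = 2 ≡ 0 (mod 2).
  s_2 = 1 + 0 + 0 + 0 + 1 + 0 + 0 + 0 = 2 ≡ 0 (mod 2).
  s_3 = 0 + 1 + 0 + 0 + 0 + 0 + 0 + 0 = 1 ≡ 1 (mod 2).
  s_4 = 0 + 1 + 0 + 0 + 0 + 0 + 0 + 0 = 1 ≡ 1 (mod 2).
s = (0, 0, 1, 1)^T — this equals column 3 of H (binary 0011), so error is at position 3.
Correct: flip bit 3 of r = 001100010001000 to get c = 000100010001000.


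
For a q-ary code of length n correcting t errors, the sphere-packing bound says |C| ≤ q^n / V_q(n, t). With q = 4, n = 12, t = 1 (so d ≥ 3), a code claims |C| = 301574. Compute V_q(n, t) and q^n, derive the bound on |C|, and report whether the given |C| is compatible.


V_q(n, t) = 37, q^n = 16777216, Hamming bound = 453438, |C| = 301574 ≤ bound (satisfied).

Step 1: Compute V_q(n, t) = Σ_{j=0}^1 C(n, j) (q−1)^j.
  j = 0: C(12,0)·(3)^0 = 1·1 = 1.
  j = 1: C(12,1)·(3)^1 = 12·3 = 36.
  V_q(n, t) = 1 + 36 = 37.
Step 2: q^n = 4^12 = 16777216.
Step 3: Hamming bound ⌊q^n / V_q(n,t)⌋ = ⌊16777216/37⌋ = 453438.
Step 4: Compare |C| = 301574 to 453438: satisfied.
The claimed |C| lies below the Hamming bound.


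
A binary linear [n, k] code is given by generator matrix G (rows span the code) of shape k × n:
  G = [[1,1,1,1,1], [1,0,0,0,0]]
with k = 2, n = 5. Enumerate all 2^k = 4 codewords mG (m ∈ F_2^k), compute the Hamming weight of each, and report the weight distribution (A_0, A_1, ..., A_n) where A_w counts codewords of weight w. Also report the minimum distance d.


Weight distribution: A_0 = 1, A_1 = 1, A_4 = 1, A_5 = 1. Minimum distance d = 1.

Enumerate all 2^2 = 4 messages m ∈ F_2^2.
For each, compute codeword c = mG in F_2^5, then tally its weight.
  m = 00 → c = 00000, weight = 0.
  m = 10 → c = 11111, weight = 5.
  m = 01 → c = 10000, weight = 1.
  m = 11 → c = 01111, weight = 4.
Tally weights:
  weight 0: 1 codewords.
  weight 1: 1 codewords.
  weight 4: 1 codewords.
  weight 5: 1 codewords.
Minimum distance d = smallest w > 0 with A_w > 0 = 1.
Sanity: Σ A_w = 4 = 2^2 = 4 ✓.


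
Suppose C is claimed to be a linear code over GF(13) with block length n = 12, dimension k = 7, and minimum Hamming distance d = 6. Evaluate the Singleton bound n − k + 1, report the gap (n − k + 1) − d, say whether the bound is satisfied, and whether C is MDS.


Singleton RHS = n − k + 1 = 6, slack = 0, bound satisfied, MDS.

Singleton bound: d ≤ n − k + 1.
Here n = 12, k = 7, so n − k + 1 = 6.
Given d = 6, check d ≤ 6: YES.
Slack = (n − k + 1) − d = 0.
The code is MDS (slack = 0).
Description: the claimed parameters are [12, 7, 6]_13; such a code would be MDS (meets Singleton bound).


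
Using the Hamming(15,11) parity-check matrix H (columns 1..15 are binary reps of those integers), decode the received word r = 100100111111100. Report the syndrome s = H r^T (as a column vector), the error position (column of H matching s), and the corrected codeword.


s = (0, 0, 1, 1)^T, error position = 3, corrected codeword c = 101100111111100

Compute s = H r^T mod 2 one row at a time:
  s_1 = 1 + 1 + 1 + 1 + 1 + 1 + 0 + 0 = 6 ≡ 0 (mod 2).
  s_2 = 1 + 0 + 0 + 1 + 1 + 1 + 0 + 0 = 4 ≡ 0 (mod 2).
  s_3 = 0 + 0 + 0 + 1 + 1 + 1 + 0 + 0 = 3 ≡ 1 (mod 2).
  s_4 = 1 + 0 + 0 + 1 + 1 + 1 + 1 + 0 = 5 ≡ 1 (mod 2).
s = (0, 0, 1, 1)^T — this equals column 3 of H (binary 0011), so error is at position 3.
Correct: flip bit 3 of r = 100100111111100 to get c = 101100111111100.


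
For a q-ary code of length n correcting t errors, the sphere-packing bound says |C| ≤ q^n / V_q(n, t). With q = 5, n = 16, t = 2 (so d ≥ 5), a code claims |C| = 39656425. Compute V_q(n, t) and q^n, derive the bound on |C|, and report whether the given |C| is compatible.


V_q(n, t) = 1985, q^n = 152587890625, Hamming bound = 76870473, |C| = 39656425 ≤ bound (satisfied).

Step 1: Compute V_q(n, t) = Σ_{j=0}^2 C(n, j) (q−1)^j.
  j = 0: C(16,0)·(4)^0 = 1·1 = 1.
  j = 1: C(16,1)·(4)^1 = 16·4 = 64.
  j = 2: C(16,2)·(4)^2 = 120·16 = 1920.
  V_q(n, t) = 1 + 64 + 1920 = 1985.
Step 2: q^n = 5^16 = 152587890625.
Step 3: Hamming bound ⌊q^n / V_q(n,t)⌋ = ⌊152587890625/1985⌋ = 76870473.
Step 4: Compare |C| = 39656425 to 76870473: satisfied.
The claimed |C| lies below the Hamming bound.


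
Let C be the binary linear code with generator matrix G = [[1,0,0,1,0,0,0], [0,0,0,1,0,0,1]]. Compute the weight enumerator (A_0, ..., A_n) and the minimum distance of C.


Weight distribution: A_0 = 1, A_2 = 3. Minimum distance d = 2.

Enumerate all 2^2 = 4 messages m ∈ F_2^2.
For each, compute codeword c = mG in F_2^7, then tally its weight.
  m = 00 → c = 0000000, weight = 0.
  m = 10 → c = 1001000, weight = 2.
  m = 01 → c = 0001001, weight = 2.
  m = 11 → c = 1000001, weight = 2.
Tally weights:
  weight 0: 1 codewords.
  weight 2: 3 codewords.
Minimum distance d = smallest w > 0 with A_w > 0 = 2.
Sanity: Σ A_w = 4 = 2^2 = 4 ✓.


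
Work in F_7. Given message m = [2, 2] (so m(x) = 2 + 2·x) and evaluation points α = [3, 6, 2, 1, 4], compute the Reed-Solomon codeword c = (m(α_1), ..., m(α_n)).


c = [1, 0, 6, 4, 3]

Message polynomial: m(x) = 2 + 2·x (mod 7).
For each evaluation point α_i, compute m(α_i) mod 7:
  α_1 = 3: Horner steps 2 → 1, so m(3) = 1.
  α_2 = 6: Horner steps 2 → 0, so m(6) = 0.
  α_3 = 2: Horner steps 2 → 6, so m(2) = 6.
  α_4 = 1: Horner steps 2 → 4, so m(1) = 4.
  α_5 = 4: Horner steps 2 → 3, so m(4) = 3.
Codeword c = [1, 0, 6, 4, 3] ∈ F_7^5.


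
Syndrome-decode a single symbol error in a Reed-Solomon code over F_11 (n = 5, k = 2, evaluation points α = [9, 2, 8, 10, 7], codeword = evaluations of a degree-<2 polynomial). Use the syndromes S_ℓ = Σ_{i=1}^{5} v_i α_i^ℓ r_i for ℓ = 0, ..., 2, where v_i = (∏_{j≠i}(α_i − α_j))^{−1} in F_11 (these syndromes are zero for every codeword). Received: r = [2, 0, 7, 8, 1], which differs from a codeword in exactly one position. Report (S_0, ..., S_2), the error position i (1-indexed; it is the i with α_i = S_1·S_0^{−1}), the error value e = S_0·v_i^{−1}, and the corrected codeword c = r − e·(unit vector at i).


S = (5, 10, 9), error at position 2, error magnitude e = 7, c = [2, 4, 7, 8, 1].

Step 1: column multipliers v_i = (∏_{j≠i}(α_i − α_j))^{−1} mod 11.
  i = 1 (α = 9): (9−2)(9−8)(9−10)(9−7) = 7·1·(−1)·2 = −14 ≡ 8, so v_1 = 8^{−1} = 7 (mod 11).
  i = 2 (α = 2): (2−9)(2−8)(2−10)(2−7) = (−7)·(−6)·(−8)·(−5) = 1680 ≡ 8, so v_2 = 8^{−1} = 7 (mod 11).
  i = 3 (α = 8): (8−9)(8−2)(8−10)(8−7) = (−1)·6·(−2)·1 = 12 ≡ 1, so v_3 = 1^{−1} = 1 (mod 11).
  i = 4 (α = 10): (10−9)(10−2)(10−8)(10−7) = 1·8·2·3 = 48 ≡ 4, so v_4 = 4^{−1} = 3 (mod 11).
  i = 5 (α = 7): (7−9)(7−2)(7−8)(7−10) = (−2)·5·(−1)·(−3) = −30 ≡ 3, so v_5 = 3^{−1} = 4 (mod 11).
  v = [7, 7, 1, 3, 4].
Step 2: syndromes of r = [2, 0, 7, 8, 1] (all sums mod 11).
  S_0 = Σ v_i r_i = 7·2 + 7·0 + 1·7 + 3·8 + 4·1 = 49 ≡ 5.
  S_1 = Σ v_i α_i r_i = 7·9·2 + 7·2·0 + 1·8·7 + 3·10·8 + 4·7·1 = 450 ≡ 10.
  α_i^2 mod 11 = [4, 4, 9, 1, 5].
  S_2 = Σ v_i α_i^2 r_i = 7·4·2 + 7·4·0 + 1·9·7 + 3·1·8 + 4·5·1 = 163 ≡ 9.
  S = (5, 10, 9) ≠ 0, so r is not a codeword (an error is present).
Step 3: locate the error. For a single error e at position i, S_ℓ = v_i·e·α_i^ℓ, so α_err = S_1/S_0.
  S_0^{−1} = 5^{−1} = 9 (mod 11), so α_err = 10·9 = 90 ≡ 2 = α_2. Error position i = 2.
  Consistency check: S_2/S_1 = 9·10 = 90 ≡ 2 = α_err ✓ (single-error assumption holds).
Step 4: error magnitude e = S_0/v_2 = S_0·∏_{j≠2}(α_2 − α_j) = 5·8 = 40 ≡ 7 (mod 11).
Step 5: correct position 2: c_2 = r_2 − e = 0 − 7 ≡ 4 (mod 11). Hence c = [2, 4, 7, 8, 1].
  Check: interpolating c through the α_i gives m(x) = 3 + 6·x (degree < 2) with m(α_i) = c_i for every i, so c is indeed a codeword.


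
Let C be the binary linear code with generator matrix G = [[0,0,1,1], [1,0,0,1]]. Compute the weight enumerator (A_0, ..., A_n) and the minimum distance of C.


Weight distribution: A_0 = 1, A_2 = 3. Minimum distance d = 2.

Enumerate all 2^2 = 4 messages m ∈ F_2^2.
For each, compute codeword c = mG in F_2^4, then tally its weight.
  m = 00 → c = 0000, weight = 0.
  m = 10 → c = 0011, weight = 2.
  m = 01 → c = 1001, weight = 2.
  m = 11 → c = 1010, weight = 2.
Tally weights:
  weight 0: 1 codewords.
  weight 2: 3 codewords.
Minimum distance d = smallest w > 0 with A_w > 0 = 2.
Sanity: Σ A_w = 4 = 2^2 = 4 ✓.


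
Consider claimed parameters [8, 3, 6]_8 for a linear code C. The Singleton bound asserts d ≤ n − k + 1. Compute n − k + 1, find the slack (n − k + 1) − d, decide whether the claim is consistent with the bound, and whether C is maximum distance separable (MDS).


Singleton RHS = n − k + 1 = 6, slack = 0, bound satisfied, MDS.

Singleton bound: d ≤ n − k + 1.
Here n = 8, k = 3, so n − k + 1 = 6.
Given d = 6, check d ≤ 6: YES.
Slack = (n − k + 1) − d = 0.
The code is MDS (slack = 0).
Description: the claimed parameters are [8, 3, 6]_8; such a code would be MDS (meets Singleton bound).


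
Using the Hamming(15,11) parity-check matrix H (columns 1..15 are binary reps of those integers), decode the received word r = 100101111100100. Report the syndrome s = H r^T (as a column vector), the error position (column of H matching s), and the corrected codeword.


s = (0, 0, 1, 0)^T, error position = 2, corrected codeword c = 110101111100100

Compute s = H r^T mod 2 one row at a time:
  s_1 = 1 + 1 + 1 + 0 + 0 + 1 + 0 + 0 = 4 ≡ 0 (mod 2).
  s_2 = 1 + 0 + 1 + 1 + 0 + 1 + 0 + 0 = 4 ≡ 0 (mod 2).
  s_3 = 0 + 0 + 1 + 1 + 1 + 0 + 0 + 0 = 3 ≡ 1 (mod 2).
  s_4 = 1 + 0 + 0 + 1 + 1 + 0 + 1 + 0 = 4 ≡ 0 (mod 2).
s = (0, 0, 1, 0)^T — this equals column 2 of H (binary 0010), so error is at position 2.
Correct: flip bit 2 of r = 100101111100100 to get c = 110101111100100.


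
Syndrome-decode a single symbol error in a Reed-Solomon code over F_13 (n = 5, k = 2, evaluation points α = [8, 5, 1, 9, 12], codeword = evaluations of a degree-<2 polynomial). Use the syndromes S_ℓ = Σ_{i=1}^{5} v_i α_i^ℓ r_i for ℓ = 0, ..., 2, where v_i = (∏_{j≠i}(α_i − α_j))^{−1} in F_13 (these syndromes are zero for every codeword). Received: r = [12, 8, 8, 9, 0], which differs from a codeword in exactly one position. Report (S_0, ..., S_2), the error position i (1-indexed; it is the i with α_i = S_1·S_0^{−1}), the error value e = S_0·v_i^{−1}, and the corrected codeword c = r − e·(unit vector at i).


S = (2, 2, 2), error at position 3, error magnitude e = 1, c = [12, 8, 7, 9, 0].

Step 1: column multipliers v_i = (∏_{j≠i}(α_i − α_j))^{−1} mod 13.
  i = 1 (α = 8): (8−5)(8−1)(8−9)(8−12) = 3·7·(−1)·(−4) = 84 ≡ 6, so v_1 = 6^{−1} = 11 (mod 13).
  i = 2 (α = 5): (5−8)(5−1)(5−9)(5−12) = (−3)·4·(−4)·(−7) = −336 ≡ 2, so v_2 = 2^{−1} = 7 (mod 13).
  i = 3 (α = 1): (1−8)(1−5)(1−9)(1−12) = (−7)·(−4)·(−8)·(−11) = 2464 ≡ 7, so v_3 = 7^{−1} = 2 (mod 13).
  i = 4 (α = 9): (9−8)(9−5)(9−1)(9−12) = 1·4·8·(−3) = −96 ≡ 8, so v_4 = 8^{−1} = 5 (mod 13).
  i = 5 (α = 12): (12−8)(12−5)(12−1)(12−9) = 4·7·11·3 = 924 ≡ 1, so v_5 = 1^{−1} = 1 (mod 13).
  v = [11, 7, 2, 5, 1].
Step 2: syndromes of r = [12, 8, 8, 9, 0] (all sums mod 13).
  S_0 = Σ v_i r_i = 11·12 + 7·8 + 2·8 + 5·9 + 1·0 = 249 ≡ 2.
  S_1 = Σ v_i α_i r_i = 11·8·12 + 7·5·8 + 2·1·8 + 5·9·9 + 1·12·0 = 1757 ≡ 2.
  α_i^2 mod 13 = [12, 12, 1, 3, 1].
  S_2 = Σ v_i α_i^2 r_i = 11·12·12 + 7·12·8 + 2·1·8 + 5·3·9 + 1·1·0 = 2407 ≡ 2.
  S = (2, 2, 2) ≠ 0, so r is not a codeword (an error is present).
Step 3: locate the error. For a single error e at position i, S_ℓ = v_i·e·α_i^ℓ, so α_err = S_1/S_0.
  S_0^{−1} = 2^{−1} = 7 (mod 13), so α_err = 2·7 = 14 ≡ 1 = α_3. Error position i = 3.
  Consistency check: S_2/S_1 = 2·7 = 14 ≡ 1 = α_err ✓ (single-error assumption holds).
Step 4: error magnitude e = S_0/v_3 = S_0·∏_{j≠3}(α_3 − α_j) = 2·7 = 14 ≡ 1 (mod 13).
Step 5: correct position 3: c_3 = r_3 − e = 8 − 1 ≡ 7 (mod 13). Hence c = [12, 8, 7, 9, 0].
  Check: interpolating c through the α_i gives m(x) = 10 + 10·x (degree < 2) with m(α_i) = c_i for every i, so c is indeed a codeword.


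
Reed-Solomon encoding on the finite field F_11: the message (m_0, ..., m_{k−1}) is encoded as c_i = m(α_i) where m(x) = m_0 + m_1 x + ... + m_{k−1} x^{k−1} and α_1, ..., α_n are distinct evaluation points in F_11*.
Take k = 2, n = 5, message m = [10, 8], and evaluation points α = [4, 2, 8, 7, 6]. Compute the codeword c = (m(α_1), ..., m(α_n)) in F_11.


c = [9, 4, 8, 0, 3]

Message polynomial: m(x) = 10 + 8·x (mod 11).
For each evaluation point α_i, compute m(α_i) mod 11:
  α_1 = 4: Horner steps 8 → 9, so m(4) = 9.
  α_2 = 2: Horner steps 8 → 4, so m(2) = 4.
  α_3 = 8: Horner steps 8 → 8, so m(8) = 8.
  α_4 = 7: Horner steps 8 → 0, so m(7) = 0.
  α_5 = 6: Horner steps 8 → 3, so m(6) = 3.
Codeword c = [9, 4, 8, 0, 3] ∈ F_11^5.


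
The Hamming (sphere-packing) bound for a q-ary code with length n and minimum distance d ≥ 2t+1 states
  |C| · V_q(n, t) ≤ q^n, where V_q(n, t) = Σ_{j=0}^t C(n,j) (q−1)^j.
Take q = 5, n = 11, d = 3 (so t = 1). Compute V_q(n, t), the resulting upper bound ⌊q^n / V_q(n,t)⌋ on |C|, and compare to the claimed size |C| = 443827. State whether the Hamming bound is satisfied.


V_q(n, t) = 45, q^n = 48828125, Hamming bound = 1085069, |C| = 443827 ≤ bound (satisfied).

Step 1: Compute V_q(n, t) = Σ_{j=0}^1 C(n, j) (q−1)^j.
  j = 0: C(11,0)·(4)^0 = 1·1 = 1.
  j = 1: C(11,1)·(4)^1 = 11·4 = 44.
  V_q(n, t) = 1 + 44 = 45.
Step 2: q^n = 5^11 = 48828125.
Step 3: Hamming bound ⌊q^n / V_q(n,t)⌋ = ⌊48828125/45⌋ = 1085069.
Step 4: Compare |C| = 443827 to 1085069: satisfied.
The claimed |C| lies below the Hamming bound.
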